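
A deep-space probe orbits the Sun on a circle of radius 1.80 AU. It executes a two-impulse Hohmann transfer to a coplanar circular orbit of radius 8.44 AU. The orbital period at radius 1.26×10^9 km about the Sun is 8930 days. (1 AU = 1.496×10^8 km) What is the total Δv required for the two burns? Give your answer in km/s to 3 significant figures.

From Kepler's third law T² = 4π²r³/μ at r = 1.26×10^9 km, T = 8930 days = 8930 × 86400 s = 7.71552×10^8 s: μ = 4π²r³/T² = 1.32660×10^11 km³/s².
In km: r₁ = 1.80 × 1.496×10^8 = 2.6928×10^8 km; r₂ = 8.44 × 1.496×10^8 = 1.262624×10^9 km.
Semi-major axis of the transfer orbit: a_t = (2.6928×10^8 + 1.262624×10^9)/2 = 7.65952×10^8 km.
At r₁ the circular-orbit speed is v₁ = √(μ/r₁) = 22.1957 km/s.
On the transfer ellipse at r₁, vis-viva equation gives v_p = √[μ(2/r₁ − 1/a_t)] = 28.4974 km/s.
First burn Δv₁ = |v_p − v₁| = 6.3017 km/s.
Circular speed at r₂: v₂ = √(μ/r₂) = 10.2502 km/s.
Transfer-orbit speed at r₂: v_a = √[μ(2/r₂ − 1/a_t)] = 6.07764 km/s.
Second burn Δv₂ = |v₂ − v_a| = 4.1726 km/s.
Δv = Δv₁ + Δv₂ = 6.3017 + 4.1726 = 10.47 km/s.

Δv = 10.5 km/s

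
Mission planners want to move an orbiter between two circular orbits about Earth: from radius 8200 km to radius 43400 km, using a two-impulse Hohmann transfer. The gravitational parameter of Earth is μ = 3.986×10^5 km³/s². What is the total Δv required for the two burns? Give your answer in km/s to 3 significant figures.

Semi-major axis of the transfer orbit: a_t = (8200 + 43400)/2 = 25800 km.
At r₁ the circular-orbit speed is v₁ = √(μ/r₁) = 6.972 km/s.
On the transfer ellipse at r₁, vis-viva gives v_p = √[μ(2/r₁ − 1/a_t)] = 9.043 km/s.
First burn Δv₁ = |v_p − v₁| = 2.071 km/s.
At r₂, v₂ = √(μ/r₂) = 3.031 km/s.
Transfer-orbit speed at r₂: v_a = √[μ(2/r₂ − 1/a_t)] = 1.709 km/s.
Second burn Δv₂ = |v₂ − v_a| = 1.322 km/s.
Δv = Δv₁ + Δv₂ = 2.071 + 1.322 = 3.393 km/s.

Δv = 3.39 km/s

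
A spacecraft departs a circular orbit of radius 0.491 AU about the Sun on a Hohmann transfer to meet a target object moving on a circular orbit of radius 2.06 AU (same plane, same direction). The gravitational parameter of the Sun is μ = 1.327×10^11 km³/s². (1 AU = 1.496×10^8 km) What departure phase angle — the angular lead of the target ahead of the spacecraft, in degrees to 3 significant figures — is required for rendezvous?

φ = 92.3°

In km: r₁ = 0.491 × 1.496×10^8 = 7.34536×10^7 km; r₂ = 2.06 × 1.496×10^8 = 3.08176×10^8 km.
The Hohmann ellipse has a_t = (r₁ + r₂)/2 = 1.908148×10^8 km.
The half-period of the transfer ellipse is t = π√(a_t³/μ) = 2.2732×10^7 s.
Target angular speed ω₂ = √(μ/r₂³) = 6.7334×10^-8 rad/s.
Angle swept by the target during transfer: ω₂·t = 1.5306 rad = 87.70°.
The spacecraft traverses 180° on the transfer ellipse, so the target must lead by 180° − 87.70° = 92.3°.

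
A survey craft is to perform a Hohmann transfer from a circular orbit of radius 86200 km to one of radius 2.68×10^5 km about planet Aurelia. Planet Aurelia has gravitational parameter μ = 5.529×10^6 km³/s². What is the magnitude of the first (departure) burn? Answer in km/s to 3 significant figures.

Δv₁ = 1.84 km/s

Transfer-ellipse semi-major axis a_t = (r₁ + r₂)/2 = (86200 + 2.680×10^5)/2 = 1.771×10^5 km.
On the circular orbit at r = 86200 km, v_c = √(μ/r) = 8.009 km/s.
Vis-viva on the transfer ellipse at r = 86200 km gives v_t = √[μ(2/r − 1/a_t)] = 9.852 km/s.
Δv₁ = |v_t − v_c| = |9.852 − 8.009| = 1.843 km/s.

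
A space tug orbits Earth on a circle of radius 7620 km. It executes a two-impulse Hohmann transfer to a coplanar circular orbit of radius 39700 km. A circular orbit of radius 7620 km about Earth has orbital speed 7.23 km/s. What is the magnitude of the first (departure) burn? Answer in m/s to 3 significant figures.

Δv₁ = 2140 m/s

From the circular-orbit relation v² = μ/r at r = 7620 km: μ = v²r = (7.23)² × 7620 = 3.98319×10^5 km³/s².
Semi-major axis of the transfer orbit: a_t = (7620 + 39700)/2 = 23660 km.
Circular speed at r = 7620 km: v_c = √(μ/r) = 7.230 km/s.
Vis-viva on the transfer ellipse at r = 7620 km gives v_t = √[μ(2/r − 1/a_t)] = 9.365 km/s.
Δv₁ = |v_t − v_c| = |9.365 − 7.230| = 2.135 km/s.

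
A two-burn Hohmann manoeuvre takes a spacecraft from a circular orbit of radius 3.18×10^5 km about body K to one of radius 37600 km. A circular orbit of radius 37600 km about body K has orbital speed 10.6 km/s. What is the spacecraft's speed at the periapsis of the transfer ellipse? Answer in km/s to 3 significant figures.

From the circular-orbit relation v² = μ/r at r = 37600 km: μ = v²r = (10.6)² × 37600 = 4.22474×10^6 km³/s².
The Hohmann ellipse has a_t = (r₁ + r₂)/2 = 1.778×10^5 km.
At periapsis, r = 37600 km.
Vis-viva: v = √[μ(2/r − 1/a_t)] = √[4.22474×10^6 × (2/37600 − 1/1.778×10^5)] = 14.18 km/s.

v = 14.2 km/s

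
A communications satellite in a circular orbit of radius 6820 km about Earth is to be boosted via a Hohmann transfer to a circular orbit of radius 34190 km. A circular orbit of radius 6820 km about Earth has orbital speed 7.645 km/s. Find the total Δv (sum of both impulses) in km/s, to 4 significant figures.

From the circular-orbit relation v² = μ/r at r = 6820 km: μ = v²r = (7.645)² × 6820 = 3.98602×10^5 km³/s².
Transfer-ellipse semi-major axis a_t = (r₁ + r₂)/2 = (6820 + 34190)/2 = 20505 km.
At r₁ the circular-orbit speed is v₁ = √(μ/r₁) = 7.645 km/s.
On the transfer ellipse at r₁, vis-viva gives v_p = √[μ(2/r₁ − 1/a_t)] = 9.872 km/s.
First burn Δv₁ = |v_p − v₁| = 2.227 km/s.
Circular speed at r₂: v₂ = √(μ/r₂) = 3.414 km/s.
Transfer-orbit speed at r₂: v_a = √[μ(2/r₂ − 1/a_t)] = 1.969 km/s.
Second burn Δv₂ = |v₂ − v_a| = 1.445 km/s.
Δv = Δv₁ + Δv₂ = 2.227 + 1.445 = 3.672 km/s.

Δv = 3.672 km/s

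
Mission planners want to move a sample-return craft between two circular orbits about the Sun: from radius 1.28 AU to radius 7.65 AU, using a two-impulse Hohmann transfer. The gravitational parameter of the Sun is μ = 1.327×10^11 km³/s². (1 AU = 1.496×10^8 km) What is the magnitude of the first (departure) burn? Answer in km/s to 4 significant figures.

In km: r₁ = 1.28 × 1.496×10^8 = 1.91488×10^8 km; r₂ = 7.65 × 1.496×10^8 = 1.14444×10^9 km.
Transfer-ellipse semi-major axis a_t = (r₁ + r₂)/2 = (1.91488×10^8 + 1.14444×10^9)/2 = 6.67964×10^8 km.
Circular speed at r = 1.91488×10^8 km: v_c = √(μ/r) = 26.325 km/s.
Transfer-orbit speed at the same r (vis-viva, a = a_t): v_t = √[μ(2/r − 1/a_t)] = 34.458 km/s.
Δv₁ = |v_t − v_c| = |34.458 − 26.325| = 8.133 km/s.

Δv₁ = 8.133 km/s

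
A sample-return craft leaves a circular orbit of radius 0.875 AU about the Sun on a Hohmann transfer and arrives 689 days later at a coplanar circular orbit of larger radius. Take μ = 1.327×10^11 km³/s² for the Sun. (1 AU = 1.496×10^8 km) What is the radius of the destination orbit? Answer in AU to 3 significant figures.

r₂ = 3.97 AU

In km: r₁ = 0.875 × 1.496×10^8 = 1.309×10^8 km.
Transfer time t = 689 days = 5.95296×10^7 s, and t = π√(a_t³/μ).
So a_t = (μ t²/π²)^(1/3) = (1.327×10^11 × (5.95296×10^7)² / π²)^(1/3) = 3.6253×10^8 km.
Since a_t = (r₁ + r₂)/2, r₂ = 2a_t − r₁ = 2×3.6253×10^8 − 1.309×10^8 = 5.9416×10^8 km.
In AU: r₂ = 5.9416×10^8 / 1.496×10^8 = 3.97 AU.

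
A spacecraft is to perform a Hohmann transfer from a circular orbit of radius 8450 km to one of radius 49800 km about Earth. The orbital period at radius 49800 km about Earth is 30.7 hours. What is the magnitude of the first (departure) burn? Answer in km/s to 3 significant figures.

Δv₁ = 2.11 km/s

From Kepler's third law T² = 4π²r³/μ at r = 49800 km, T = 30.7 hours = 30.7 × 3600 s = 1.1052×10^5 s: μ = 4π²r³/T² = 3.99177×10^5 km³/s².
Transfer-ellipse semi-major axis a_t = (r₁ + r₂)/2 = (8450 + 49800)/2 = 29125 km.
On the circular orbit at r = 8450 km, v_c = √(μ/r) = 6.873 km/s.
Vis-viva on the transfer ellipse at r = 8450 km gives v_t = √[μ(2/r − 1/a_t)] = 8.987 km/s.
Δv₁ = |v_t − v_c| = |8.987 − 6.873| = 2.114 km/s.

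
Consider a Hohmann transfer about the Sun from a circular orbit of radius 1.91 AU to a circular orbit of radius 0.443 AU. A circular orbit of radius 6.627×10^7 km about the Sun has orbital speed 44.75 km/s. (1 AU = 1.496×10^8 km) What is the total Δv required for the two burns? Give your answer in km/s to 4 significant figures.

Δv = 20.59 km/s

From the circular-orbit relation v² = μ/r at r = 6.627×10^7 km: μ = v²r = (44.75)² × 6.627×10^7 = 1.32710×10^11 km³/s².
In km: r₁ = 1.91 × 1.496×10^8 = 2.85736×10^8 km; r₂ = 0.443 × 1.496×10^8 = 6.62728×10^7 km.
Transfer-ellipse semi-major axis a_t = (r₁ + r₂)/2 = (2.85736×10^8 + 6.62728×10^7)/2 = 1.760044×10^8 km.
At r₁ the circular-orbit speed is v₁ = √(μ/r₁) = 21.5511 km/s.
Transfer-orbit speed at r₁ (v² = μ(2/r − 1/a)): v_a = √[μ(2/r₁ − 1/a_t)] = 13.2244 km/s.
First burn Δv₁ = |v_a − v₁| = 8.3267 km/s.
At r₂, v₂ = √(μ/r₂) = 44.749 km/s.
Transfer-orbit speed at r₂: v_p = √[μ(2/r₂ − 1/a_t)] = 57.017 km/s.
Second burn Δv₂ = |v₂ − v_p| = 12.268 km/s.
Δv = Δv₁ + Δv₂ = 8.3267 + 12.268 = 20.59 km/s.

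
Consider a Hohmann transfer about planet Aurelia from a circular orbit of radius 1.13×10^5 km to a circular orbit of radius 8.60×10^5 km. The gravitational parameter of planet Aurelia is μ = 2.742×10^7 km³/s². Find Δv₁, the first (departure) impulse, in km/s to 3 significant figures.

Transfer-ellipse semi-major axis a_t = (r₁ + r₂)/2 = (1.130×10^5 + 8.600×10^5)/2 = 4.865×10^5 km.
On the circular orbit at r = 1.130×10^5 km, v_c = √(μ/r) = 15.577 km/s.
Transfer-orbit speed at the same r (vis-viva, a = a_t): v_t = √[μ(2/r − 1/a_t)] = 20.711 km/s.
Δv₁ = |v_t − v_c| = |20.711 − 15.577| = 5.134 km/s.

Δv₁ = 5.13 km/s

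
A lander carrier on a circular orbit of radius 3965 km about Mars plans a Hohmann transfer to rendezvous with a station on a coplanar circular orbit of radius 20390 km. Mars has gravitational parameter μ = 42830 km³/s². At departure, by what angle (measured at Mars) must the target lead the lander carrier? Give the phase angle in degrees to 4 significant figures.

φ = 96.92°

Semi-major axis of the transfer orbit: a_t = (3965 + 20390)/2 = 12177.5 km.
The half-period of the transfer ellipse is t = π√(a_t³/μ) = 20400 s.
The target's mean motion on its circular orbit is ω₂ = √(μ/r₂³) = 7.108×10^-5 rad/s.
Angle swept by the target during transfer: ω₂·t = 1.450 rad = 83.08°.
The lander carrier traverses 180° on the transfer ellipse, so the target must lead by 180° − 83.08° = 96.92°.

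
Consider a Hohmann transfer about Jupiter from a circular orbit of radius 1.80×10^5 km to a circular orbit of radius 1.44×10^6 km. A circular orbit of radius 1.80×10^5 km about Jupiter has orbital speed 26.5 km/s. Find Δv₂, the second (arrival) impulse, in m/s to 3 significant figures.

From the circular-orbit relation v² = μ/r at r = 1.80×10^5 km: μ = v²r = (26.5)² × 1.80×10^5 = 1.26405×10^8 km³/s².
Transfer-ellipse semi-major axis a_t = (r₁ + r₂)/2 = (1.800×10^5 + 1.440×10^6)/2 = 8.100×10^5 km.
On the circular orbit at r = 1.440×10^6 km, v_c = √(μ/r) = 9.369 km/s.
Transfer-orbit speed at the same r (vis-viva, a = a_t): v_t = √[μ(2/r − 1/a_t)] = 4.417 km/s.
Δv₂ = |v_t − v_c| = |4.417 − 9.369| = 4.952 km/s.

Δv₂ = 4950 m/s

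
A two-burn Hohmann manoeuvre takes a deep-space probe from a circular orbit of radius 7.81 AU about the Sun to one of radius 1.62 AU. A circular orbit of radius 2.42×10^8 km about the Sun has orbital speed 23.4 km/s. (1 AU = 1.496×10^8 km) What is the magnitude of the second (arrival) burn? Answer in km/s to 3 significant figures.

From the circular-orbit relation v² = μ/r at r = 2.42×10^8 km: μ = v²r = (23.4)² × 2.42×10^8 = 1.32510×10^11 km³/s².
In km: r₁ = 7.81 × 1.496×10^8 = 1.168376×10^9 km; r₂ = 1.62 × 1.496×10^8 = 2.42352×10^8 km.
The Hohmann ellipse has a_t = (r₁ + r₂)/2 = 7.05364×10^8 km.
On the circular orbit at r = 2.42352×10^8 km, v_c = √(μ/r) = 23.383 km/s.
Vis-viva on the transfer ellipse at r = 2.42352×10^8 km gives v_t = √[μ(2/r − 1/a_t)] = 30.094 km/s.
Δv₂ = |v_t − v_c| = |30.094 − 23.383| = 6.711 km/s.

Δv₂ = 6.71 km/s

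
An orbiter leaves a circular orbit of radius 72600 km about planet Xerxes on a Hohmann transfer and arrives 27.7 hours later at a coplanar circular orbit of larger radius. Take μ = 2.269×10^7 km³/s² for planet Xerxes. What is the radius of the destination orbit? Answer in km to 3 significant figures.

r₂ = 4.95×10^5 km

Transfer time t = 27.7 hours = 99720 s, and t = π√(a_t³/μ).
So a_t = (μ t²/π²)^(1/3) = (2.269×10^7 × (99720)² / π²)^(1/3) = 2.8381×10^5 km.
Since a_t = (r₁ + r₂)/2, r₂ = 2a_t − r₁ = 2×2.8381×10^5 − 72600 = 4.9502×10^5 km.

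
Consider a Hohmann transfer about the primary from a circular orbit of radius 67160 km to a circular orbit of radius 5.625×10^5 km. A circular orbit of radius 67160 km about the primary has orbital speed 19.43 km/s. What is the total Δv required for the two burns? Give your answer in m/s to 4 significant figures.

Δv = 10150 m/s

From the circular-orbit relation v² = μ/r at r = 67160 km: μ = v²r = (19.43)² × 67160 = 2.53546×10^7 km³/s².
Transfer-ellipse semi-major axis a_t = (r₁ + r₂)/2 = (67160 + 5.625×10^5)/2 = 3.1483×10^5 km.
At r₁ the circular-orbit speed is v₁ = √(μ/r₁) = 19.430 km/s.
On the transfer ellipse at r₁, vis-viva gives v_p = √[μ(2/r₁ − 1/a_t)] = 25.971 km/s.
First burn Δv₁ = |v_p − v₁| = 6.541 km/s.
Circular speed at r₂: v₂ = √(μ/r₂) = 6.714 km/s.
Transfer-orbit speed at r₂: v_a = √[μ(2/r₂ − 1/a_t)] = 3.101 km/s.
Second burn Δv₂ = |v₂ − v_a| = 3.613 km/s.
Δv = Δv₁ + Δv₂ = 6.541 + 3.613 = 10.15 km/s.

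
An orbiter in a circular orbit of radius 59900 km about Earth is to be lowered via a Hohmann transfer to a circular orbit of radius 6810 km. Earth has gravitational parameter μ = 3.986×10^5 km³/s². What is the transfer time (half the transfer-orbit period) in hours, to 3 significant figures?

t = 8.42 hours

Semi-major axis of the transfer orbit: a_t = (59900 + 6810)/2 = 33355 km.
Half the transfer-orbit period gives t = π√(a_t³/μ) = 30310 s.
Converting: 30310 s ÷ 3600 s/hour = 8.42 hours.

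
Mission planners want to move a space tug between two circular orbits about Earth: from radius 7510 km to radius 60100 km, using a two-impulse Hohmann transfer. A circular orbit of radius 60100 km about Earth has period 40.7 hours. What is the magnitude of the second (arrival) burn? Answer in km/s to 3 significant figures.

From Kepler's third law T² = 4π²r³/μ at r = 60100 km, T = 40.7 hours = 40.7 × 3600 s = 1.4652×10^5 s: μ = 4π²r³/T² = 3.99199×10^5 km³/s².
Transfer-ellipse semi-major axis a_t = (r₁ + r₂)/2 = (7510 + 60100)/2 = 33805 km.
Circular speed at r = 60100 km: v_c = √(μ/r) = 2.57726 km/s.
Vis-viva on the transfer ellipse at r = 60100 km gives v_t = √[μ(2/r − 1/a_t)] = 1.21475 km/s.
Δv₂ = |v_t − v_c| = |1.21475 − 2.57726| = 1.363 km/s.

Δv₂ = 1.36 km/s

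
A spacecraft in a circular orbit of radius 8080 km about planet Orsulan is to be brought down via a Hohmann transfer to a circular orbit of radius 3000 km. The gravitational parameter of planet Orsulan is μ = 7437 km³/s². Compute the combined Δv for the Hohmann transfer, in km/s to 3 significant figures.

Δv = 0.580 km/s

Transfer-ellipse semi-major axis a_t = (r₁ + r₂)/2 = (8080 + 3000)/2 = 5540 km.
Circular speed at r₁: v₁ = √(μ/r₁) = √(7437/8080) = 0.9594 km/s.
On the transfer ellipse at r₁, v² = μ(2/r − 1/a) gives v_a = √[μ(2/r₁ − 1/a_t)] = 0.7060 km/s.
First burn Δv₁ = |v_a − v₁| = 0.2534 km/s.
At r₂, v₂ = √(μ/r₂) = 1.574 km/s.
Transfer-orbit speed at r₂: v_p = √[μ(2/r₂ − 1/a_t)] = 1.901 km/s.
Second burn Δv₂ = |v₂ − v_p| = 0.3270 km/s.
Total Δv = Δv₁ + Δv₂ = 0.5804 km/s.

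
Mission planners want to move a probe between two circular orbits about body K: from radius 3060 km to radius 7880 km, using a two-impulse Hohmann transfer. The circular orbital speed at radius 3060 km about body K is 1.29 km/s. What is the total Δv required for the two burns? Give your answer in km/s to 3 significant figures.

From the circular-orbit relation v² = μ/r at r = 3060 km: μ = v²r = (1.29)² × 3060 = 5092.15 km³/s².
Transfer-ellipse semi-major axis a_t = (r₁ + r₂)/2 = (3060 + 7880)/2 = 5470 km.
At r₁ the circular-orbit speed is v₁ = √(μ/r₁) = 1.2900 km/s.
On the transfer ellipse at r₁, vis-viva equation gives v_p = √[μ(2/r₁ − 1/a_t)] = 1.5483 km/s.
First burn Δv₁ = |v_p − v₁| = 0.2583 km/s.
At r₂, v₂ = √(μ/r₂) = 0.80387 km/s.
Transfer-orbit speed at r₂: v_a = √[μ(2/r₂ − 1/a_t)] = 0.60125 km/s.
Second burn Δv₂ = |v₂ − v_a| = 0.2026 km/s.
Total Δv = Δv₁ + Δv₂ = 0.4609 km/s.

Δv = 0.461 km/s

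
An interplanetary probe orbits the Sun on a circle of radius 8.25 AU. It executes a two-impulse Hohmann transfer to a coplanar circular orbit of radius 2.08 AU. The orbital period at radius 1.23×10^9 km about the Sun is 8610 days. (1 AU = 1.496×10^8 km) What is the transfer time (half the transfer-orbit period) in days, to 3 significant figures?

t = 2140 days

From Kepler's third law T² = 4π²r³/μ at r = 1.23×10^9 km, T = 8610 days = 8610 × 86400 s = 7.43904×10^8 s: μ = 4π²r³/T² = 1.32752×10^11 km³/s².
In km: r₁ = 8.25 × 1.496×10^8 = 1.2342×10^9 km; r₂ = 2.08 × 1.496×10^8 = 3.11168×10^8 km.
The Hohmann ellipse has a_t = (r₁ + r₂)/2 = 7.72684×10^8 km.
By Kepler's third law the transfer-orbit period is T = 2π√(a_t³/μ), so t = T/2 = 1.852×10^8 s.
Converting: 1.852×10^8 s ÷ 86400 s/day = 2140 days.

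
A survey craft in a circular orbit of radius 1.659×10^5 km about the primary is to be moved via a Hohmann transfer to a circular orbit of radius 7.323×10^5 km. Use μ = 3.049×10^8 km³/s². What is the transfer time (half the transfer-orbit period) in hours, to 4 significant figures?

t = 15.04 hours

Semi-major axis of the transfer orbit: a_t = (1.659×10^5 + 7.323×10^5)/2 = 4.491×10^5 km.
Half the transfer-orbit period gives t = π√(a_t³/μ) = 54150 s.
Converting: 54150 s ÷ 3600 s/hour = 15.04 hours.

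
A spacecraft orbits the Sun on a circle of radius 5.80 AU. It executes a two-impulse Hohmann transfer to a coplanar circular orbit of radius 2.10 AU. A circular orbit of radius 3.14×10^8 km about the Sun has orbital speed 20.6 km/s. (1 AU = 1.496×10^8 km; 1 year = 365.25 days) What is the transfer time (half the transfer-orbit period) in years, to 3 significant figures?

From the circular-orbit relation v² = μ/r at r = 3.14×10^8 km: μ = v²r = (20.6)² × 3.14×10^8 = 1.33249×10^11 km³/s².
In km: r₁ = 5.80 × 1.496×10^8 = 8.6768×10^8 km; r₂ = 2.10 × 1.496×10^8 = 3.1416×10^8 km.
Transfer-ellipse semi-major axis a_t = (r₁ + r₂)/2 = (8.6768×10^8 + 3.1416×10^8)/2 = 5.9092×10^8 km.
Half the transfer-orbit period gives t = π√(a_t³/μ) = 1.236×10^8 s.
Converting: 1.236×10^8 s ÷ 3.15576×10^7 s/year (365.25 × 86400) = 3.92 years.

t = 3.92 years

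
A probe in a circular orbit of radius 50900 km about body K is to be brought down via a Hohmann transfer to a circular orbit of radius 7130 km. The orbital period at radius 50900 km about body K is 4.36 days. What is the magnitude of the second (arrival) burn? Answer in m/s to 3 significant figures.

Δv₂ = 736 m/s

From Kepler's third law T² = 4π²r³/μ at r = 50900 km, T = 4.36 days = 4.36 × 86400 s = 3.76704×10^5 s: μ = 4π²r³/T² = 36687.0 km³/s².
Transfer-ellipse semi-major axis a_t = (r₁ + r₂)/2 = (50900 + 7130)/2 = 29015 km.
Circular speed at r = 7130 km: v_c = √(μ/r) = 2.268358 km/s.
Transfer-orbit speed at the same r (vis-viva, a = a_t): v_t = √[μ(2/r − 1/a_t)] = 3.004410 km/s.
Δv₂ = |v_t − v_c| = |3.004410 − 2.268358| = 0.7361 km/s.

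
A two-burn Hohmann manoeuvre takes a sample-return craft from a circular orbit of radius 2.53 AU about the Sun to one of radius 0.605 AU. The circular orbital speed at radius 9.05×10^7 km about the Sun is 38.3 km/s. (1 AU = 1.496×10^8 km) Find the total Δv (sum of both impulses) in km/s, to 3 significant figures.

Δv = 17.5 km/s

From the circular-orbit relation v² = μ/r at r = 9.05×10^7 km: μ = v²r = (38.3)² × 9.05×10^7 = 1.32754×10^11 km³/s².
In km: r₁ = 2.53 × 1.496×10^8 = 3.78488×10^8 km; r₂ = 0.605 × 1.496×10^8 = 9.0508×10^7 km.
The Hohmann ellipse has a_t = (r₁ + r₂)/2 = 2.34498×10^8 km.
At r₁ the circular-orbit speed is v₁ = √(μ/r₁) = 18.728 km/s.
Transfer-orbit speed at r₁ (vis-viva equation): v_a = √[μ(2/r₁ − 1/a_t)] = 11.635 km/s.
First burn Δv₁ = |v_a − v₁| = 7.093 km/s.
At r₂, v₂ = √(μ/r₂) = 38.30 km/s.
Transfer-orbit speed at r₂: v_p = √[μ(2/r₂ − 1/a_t)] = 48.66 km/s.
Second burn Δv₂ = |v₂ − v_p| = 10.36 km/s.
Total Δv = Δv₁ + Δv₂ = 17.45 km/s.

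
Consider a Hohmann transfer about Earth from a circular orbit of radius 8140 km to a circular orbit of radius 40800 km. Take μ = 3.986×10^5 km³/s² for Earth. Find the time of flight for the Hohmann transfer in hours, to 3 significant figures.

Transfer-ellipse semi-major axis a_t = (r₁ + r₂)/2 = (8140 + 40800)/2 = 24470 km.
By Kepler's third law the transfer-orbit period is T = 2π√(a_t³/μ), so t = T/2 = 19050 s.
Converting: 19050 s ÷ 3600 s/hour = 5.29 hours.

t = 5.29 hours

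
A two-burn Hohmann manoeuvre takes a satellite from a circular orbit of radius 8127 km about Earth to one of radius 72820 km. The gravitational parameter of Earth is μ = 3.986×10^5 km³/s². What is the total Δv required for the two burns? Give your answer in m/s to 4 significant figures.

Δv = 3682 m/s

Transfer-ellipse semi-major axis a_t = (r₁ + r₂)/2 = (8127 + 72820)/2 = 40473.5 km.
At r₁ the circular-orbit speed is v₁ = √(μ/r₁) = 7.003 km/s.
Transfer-orbit speed at r₁ (vis-viva): v_p = √[μ(2/r₁ − 1/a_t)] = 9.394 km/s.
First burn Δv₁ = |v_p − v₁| = 2.391 km/s.
At r₂, v₂ = √(μ/r₂) = 2.3396 km/s.
Transfer-orbit speed at r₂: v_a = √[μ(2/r₂ − 1/a_t)] = 1.0484 km/s.
Second burn Δv₂ = |v₂ − v_a| = 1.291 km/s.
Δv = Δv₁ + Δv₂ = 2.391 + 1.291 = 3.682 km/s.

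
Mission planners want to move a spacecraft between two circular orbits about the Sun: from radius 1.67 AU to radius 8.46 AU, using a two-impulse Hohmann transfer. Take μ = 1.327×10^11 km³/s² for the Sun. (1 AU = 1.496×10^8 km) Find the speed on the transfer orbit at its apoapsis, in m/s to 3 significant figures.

In km: r₁ = 1.67 × 1.496×10^8 = 2.49832×10^8 km; r₂ = 8.46 × 1.496×10^8 = 1.265616×10^9 km.
Transfer-ellipse semi-major axis a_t = (r₁ + r₂)/2 = (2.49832×10^8 + 1.265616×10^9)/2 = 7.57724×10^8 km.
At apoapsis, r = 1.265616×10^9 km.
Applying v² = μ(2/r − 1/a_t): v = 5.880 km/s.

v = 5880 m/s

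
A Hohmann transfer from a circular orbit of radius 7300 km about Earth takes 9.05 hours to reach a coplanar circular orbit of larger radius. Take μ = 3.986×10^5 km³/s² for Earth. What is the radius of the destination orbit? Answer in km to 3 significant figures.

Transfer time t = 9.05 hours = 32580 s, and t = π√(a_t³/μ).
So a_t = (μ t²/π²)^(1/3) = (3.986×10^5 × (32580)² / π²)^(1/3) = 34998 km.
Since a_t = (r₁ + r₂)/2, r₂ = 2a_t − r₁ = 2×34998 − 7300 = 62696 km.

r₂ = 62700 km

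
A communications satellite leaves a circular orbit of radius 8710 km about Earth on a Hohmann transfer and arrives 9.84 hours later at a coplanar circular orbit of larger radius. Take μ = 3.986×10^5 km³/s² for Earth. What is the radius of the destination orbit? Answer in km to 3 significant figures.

Transfer time t = 9.84 hours = 35424 s, and t = π√(a_t³/μ).
So a_t = (μ t²/π²)^(1/3) = (3.986×10^5 × (35424)² / π²)^(1/3) = 37006 km.
Since a_t = (r₁ + r₂)/2, r₂ = 2a_t − r₁ = 2×37006 − 8710 = 65302 km.

r₂ = 65300 km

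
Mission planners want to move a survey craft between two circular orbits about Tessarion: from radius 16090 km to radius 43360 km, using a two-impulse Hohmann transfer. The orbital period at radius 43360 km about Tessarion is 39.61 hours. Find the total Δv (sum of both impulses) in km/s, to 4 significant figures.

From Kepler's third law T² = 4π²r³/μ at r = 43360 km, T = 39.61 hours = 39.61 × 3600 s = 1.42596×10^5 s: μ = 4π²r³/T² = 1.58275×10^5 km³/s².
Semi-major axis of the transfer orbit: a_t = (16090 + 43360)/2 = 29725 km.
Circular speed at r₁: v₁ = √(μ/r₁) = √(1.58275×10^5/16090) = 3.13638 km/s.
On the transfer ellipse at r₁, vis-viva equation gives v_p = √[μ(2/r₁ − 1/a_t)] = 3.78802 km/s.
First burn Δv₁ = |v_p − v₁| = 0.65164 km/s.
At r₂, v₂ = √(μ/r₂) = 1.910565 km/s.
Transfer-orbit speed at r₂: v_a = √[μ(2/r₂ − 1/a_t)] = 1.405655 km/s.
Second burn Δv₂ = |v₂ − v_a| = 0.50491 km/s.
Δv = Δv₁ + Δv₂ = 0.65164 + 0.50491 = 1.157 km/s.

Δv = 1.157 km/s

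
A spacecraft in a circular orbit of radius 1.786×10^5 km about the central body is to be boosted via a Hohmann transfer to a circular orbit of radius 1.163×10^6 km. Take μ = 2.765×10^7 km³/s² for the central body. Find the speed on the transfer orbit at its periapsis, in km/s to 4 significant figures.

Semi-major axis of the transfer orbit: a_t = (1.786×10^5 + 1.163×10^6)/2 = 6.708×10^5 km.
At periapsis, r = 1.786×10^5 km.
From the vis-viva equation, v = √[μ(2/r − 1/a_t)] = 16.38 km/s.

v = 16.38 km/s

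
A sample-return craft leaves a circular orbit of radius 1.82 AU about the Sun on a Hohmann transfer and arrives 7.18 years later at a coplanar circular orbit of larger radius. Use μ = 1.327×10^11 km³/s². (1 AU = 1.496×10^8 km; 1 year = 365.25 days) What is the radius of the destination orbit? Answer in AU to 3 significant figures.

In km: r₁ = 1.82 × 1.496×10^8 = 2.72272×10^8 km.
Transfer time t = 7.18 years × 365.25 × 86400 s = 2.26583568×10^8 s, and t = π√(a_t³/μ).
So a_t = (μ t²/π²)^(1/3) = (1.327×10^11 × (2.26583568×10^8)² / π²)^(1/3) = 8.8378×10^8 km.
Since a_t = (r₁ + r₂)/2, r₂ = 2a_t − r₁ = 2×8.8378×10^8 − 2.72272×10^8 = 1.495288×10^9 km.
In AU: r₂ = 1.495288×10^9 / 1.496×10^8 = 10.0 AU.

r₂ = 10.0 AU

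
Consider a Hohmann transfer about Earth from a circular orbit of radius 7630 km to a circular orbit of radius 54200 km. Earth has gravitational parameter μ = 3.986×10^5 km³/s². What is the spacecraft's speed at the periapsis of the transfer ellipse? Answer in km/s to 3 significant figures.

Transfer-ellipse semi-major axis a_t = (r₁ + r₂)/2 = (7630 + 54200)/2 = 30915 km.
At periapsis, r = 7630 km.
Applying v² = μ(2/r − 1/a_t): v = 9.570 km/s.

v = 9.57 km/s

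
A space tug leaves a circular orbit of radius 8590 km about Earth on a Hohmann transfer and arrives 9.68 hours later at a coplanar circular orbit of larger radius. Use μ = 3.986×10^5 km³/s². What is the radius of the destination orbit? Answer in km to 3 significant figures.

Transfer time t = 9.68 hours = 34848 s, and t = π√(a_t³/μ).
So a_t = (μ t²/π²)^(1/3) = (3.986×10^5 × (34848)² / π²)^(1/3) = 36604 km.
Since a_t = (r₁ + r₂)/2, r₂ = 2a_t − r₁ = 2×36604 − 8590 = 64618 km.

r₂ = 64600 km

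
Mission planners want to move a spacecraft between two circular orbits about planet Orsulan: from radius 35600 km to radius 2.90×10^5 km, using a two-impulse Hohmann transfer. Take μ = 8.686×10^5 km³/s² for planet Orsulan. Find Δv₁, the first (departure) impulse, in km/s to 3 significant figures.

Δv₁ = 1.65 km/s

The Hohmann ellipse has a_t = (r₁ + r₂)/2 = 1.628×10^5 km.
Circular speed at r = 35600 km: v_c = √(μ/r) = 4.940 km/s.
Vis-viva on the transfer ellipse at r = 35600 km gives v_t = √[μ(2/r − 1/a_t)] = 6.593 km/s.
Δv₁ = |v_t − v_c| = |6.593 − 4.940| = 1.653 km/s.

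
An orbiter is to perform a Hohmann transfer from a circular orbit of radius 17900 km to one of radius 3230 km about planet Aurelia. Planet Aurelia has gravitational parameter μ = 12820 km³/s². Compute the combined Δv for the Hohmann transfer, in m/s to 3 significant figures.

Δv = 979 m/s

Semi-major axis of the transfer orbit: a_t = (17900 + 3230)/2 = 10565 km.
Circular speed at r₁: v₁ = √(μ/r₁) = √(12820/17900) = 0.8463 km/s.
Transfer-orbit speed at r₁ (v² = μ(2/r − 1/a)): v_a = √[μ(2/r₁ − 1/a_t)] = 0.4679 km/s.
First burn Δv₁ = |v_a − v₁| = 0.3784 km/s.
Circular speed at r₂: v₂ = √(μ/r₂) = 1.99225 km/s.
Transfer-orbit speed at r₂: v_p = √[μ(2/r₂ − 1/a_t)] = 2.59319 km/s.
Second burn Δv₂ = |v₂ − v_p| = 0.6009 km/s.
Total Δv = Δv₁ + Δv₂ = 0.9793 km/s.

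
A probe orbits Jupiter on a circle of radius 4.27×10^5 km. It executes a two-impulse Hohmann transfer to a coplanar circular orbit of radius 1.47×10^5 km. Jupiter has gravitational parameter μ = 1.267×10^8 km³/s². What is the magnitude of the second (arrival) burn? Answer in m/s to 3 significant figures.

Δv₂ = 6450 m/s

Transfer-ellipse semi-major axis a_t = (r₁ + r₂)/2 = (4.270×10^5 + 1.470×10^5)/2 = 2.870×10^5 km.
On the circular orbit at r = 1.470×10^5 km, v_c = √(μ/r) = 29.358 km/s.
Transfer-orbit speed at the same r (vis-viva, a = a_t): v_t = √[μ(2/r − 1/a_t)] = 35.810 km/s.
Δv₂ = |v_t − v_c| = |35.810 − 29.358| = 6.452 km/s.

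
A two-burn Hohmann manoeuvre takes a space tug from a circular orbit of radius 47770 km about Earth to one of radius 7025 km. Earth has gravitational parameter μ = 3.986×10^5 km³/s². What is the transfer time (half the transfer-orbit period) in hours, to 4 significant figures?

t = 6.268 hours

Semi-major axis of the transfer orbit: a_t = (47770 + 7025)/2 = 27397.5 km.
Half the transfer-orbit period gives t = π√(a_t³/μ) = 22566 s.
Converting: 22566 s ÷ 3600 s/hour = 6.268 hours.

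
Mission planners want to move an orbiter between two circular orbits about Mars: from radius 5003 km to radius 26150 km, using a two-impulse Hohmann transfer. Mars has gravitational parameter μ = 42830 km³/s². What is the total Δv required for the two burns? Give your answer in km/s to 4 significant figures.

Semi-major axis of the transfer orbit: a_t = (5003 + 26150)/2 = 15576.5 km.
At r₁ the circular-orbit speed is v₁ = √(μ/r₁) = 2.9259 km/s.
Transfer-orbit speed at r₁ (v² = μ(2/r − 1/a)): v_p = √[μ(2/r₁ − 1/a_t)] = 3.7911 km/s.
First burn Δv₁ = |v_p − v₁| = 0.8652 km/s.
At r₂, v₂ = √(μ/r₂) = 1.2798 km/s.
Transfer-orbit speed at r₂: v_a = √[μ(2/r₂ − 1/a_t)] = 0.72530 km/s.
Second burn Δv₂ = |v₂ − v_a| = 0.5545 km/s.
Total Δv = Δv₁ + Δv₂ = 1.420 km/s.

Δv = 1.420 km/s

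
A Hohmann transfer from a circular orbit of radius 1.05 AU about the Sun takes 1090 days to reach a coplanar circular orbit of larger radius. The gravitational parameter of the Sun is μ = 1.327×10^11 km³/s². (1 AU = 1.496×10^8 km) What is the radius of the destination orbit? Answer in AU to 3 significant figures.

r₂ = 5.53 AU

In km: r₁ = 1.05 × 1.496×10^8 = 1.5708×10^8 km.
Transfer time t = 1090 days = 9.4176×10^7 s, and t = π√(a_t³/μ).
So a_t = (μ t²/π²)^(1/3) = (1.327×10^11 × (9.4176×10^7)² / π²)^(1/3) = 4.9221×10^8 km.
Since a_t = (r₁ + r₂)/2, r₂ = 2a_t − r₁ = 2×4.9221×10^8 − 1.5708×10^8 = 8.2734×10^8 km.
In AU: r₂ = 8.2734×10^8 / 1.496×10^8 = 5.53 AU.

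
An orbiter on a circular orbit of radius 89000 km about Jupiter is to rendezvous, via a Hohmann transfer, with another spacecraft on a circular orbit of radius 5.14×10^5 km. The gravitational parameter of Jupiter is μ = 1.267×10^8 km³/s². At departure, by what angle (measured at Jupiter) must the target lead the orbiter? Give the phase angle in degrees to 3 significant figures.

φ = 99.1°

Semi-major axis of the transfer orbit: a_t = (89000 + 5.140×10^5)/2 = 3.015×10^5 km.
Transfer time t = π√(a_t³/μ) = 46205.4 s.
Target angular speed ω₂ = √(μ/r₂³) = 3.05452×10^-5 rad/s.
Angle swept by the target during transfer: ω₂·t = 1.41135 rad = 80.86°.
Arrival is 180° from departure on the ellipse, so φ = 180° − 80.86° = 99.1°.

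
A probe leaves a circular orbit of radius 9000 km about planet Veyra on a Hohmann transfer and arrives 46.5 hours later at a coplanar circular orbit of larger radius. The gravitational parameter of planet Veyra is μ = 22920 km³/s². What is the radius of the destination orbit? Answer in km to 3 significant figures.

r₂ = 71400 km

Transfer time t = 46.5 hours = 1.674×10^5 s, and t = π√(a_t³/μ).
So a_t = (μ t²/π²)^(1/3) = (22920 × (1.674×10^5)² / π²)^(1/3) = 40223 km.
Since a_t = (r₁ + r₂)/2, r₂ = 2a_t − r₁ = 2×40223 − 9000 = 71446 km.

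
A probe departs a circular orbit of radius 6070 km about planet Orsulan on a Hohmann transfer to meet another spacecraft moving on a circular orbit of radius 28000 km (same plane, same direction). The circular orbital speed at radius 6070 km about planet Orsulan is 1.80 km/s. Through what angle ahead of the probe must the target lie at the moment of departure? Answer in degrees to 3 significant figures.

From the circular-orbit relation v² = μ/r at r = 6070 km: μ = v²r = (1.80)² × 6070 = 19666.8 km³/s².
Transfer-ellipse semi-major axis a_t = (r₁ + r₂)/2 = (6070 + 28000)/2 = 17035 km.
The half-period of the transfer ellipse is t = π√(a_t³/μ) = 49810 s.
Target angular speed ω₂ = √(μ/r₂³) = 2.993×10^-5 rad/s.
Angle swept by the target during transfer: ω₂·t = 1.4908 rad = 85.42°.
Arrival is 180° from departure on the ellipse, so φ = 180° − 85.42° = 94.6°.

φ = 94.6°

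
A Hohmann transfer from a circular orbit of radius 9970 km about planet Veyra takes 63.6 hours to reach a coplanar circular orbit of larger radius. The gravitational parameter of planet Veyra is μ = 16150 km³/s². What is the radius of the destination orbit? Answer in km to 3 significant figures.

r₂ = 78200 km

Transfer time t = 63.6 hours = 2.2896×10^5 s, and t = π√(a_t³/μ).
So a_t = (μ t²/π²)^(1/3) = (16150 × (2.2896×10^5)² / π²)^(1/3) = 44103 km.
Since a_t = (r₁ + r₂)/2, r₂ = 2a_t − r₁ = 2×44103 − 9970 = 78236 km.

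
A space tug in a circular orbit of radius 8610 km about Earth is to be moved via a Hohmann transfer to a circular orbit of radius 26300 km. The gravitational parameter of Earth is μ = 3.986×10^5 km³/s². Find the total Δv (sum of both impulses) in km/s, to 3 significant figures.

Semi-major axis of the transfer orbit: a_t = (8610 + 26300)/2 = 17455 km.
Circular speed at r₁: v₁ = √(μ/r₁) = √(3.986×10^5/8610) = 6.804 km/s.
Transfer-orbit speed at r₁ (vis-viva equation): v_p = √[μ(2/r₁ − 1/a_t)] = 8.352 km/s.
First burn Δv₁ = |v_p − v₁| = 1.548 km/s.
Circular speed at r₂: v₂ = √(μ/r₂) = 3.893 km/s.
Transfer-orbit speed at r₂: v_a = √[μ(2/r₂ − 1/a_t)] = 2.734 km/s.
Second burn Δv₂ = |v₂ − v_a| = 1.159 km/s.
Total Δv = Δv₁ + Δv₂ = 2.707 km/s.

Δv = 2.71 km/s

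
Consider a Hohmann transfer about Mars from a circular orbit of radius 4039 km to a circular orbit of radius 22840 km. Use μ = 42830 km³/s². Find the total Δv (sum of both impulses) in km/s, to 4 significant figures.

The Hohmann ellipse has a_t = (r₁ + r₂)/2 = 13439.5 km.
At r₁ the circular-orbit speed is v₁ = √(μ/r₁) = 3.25640 km/s.
Transfer-orbit speed at r₁ (v² = μ(2/r − 1/a)): v_p = √[μ(2/r₁ − 1/a_t)] = 4.24516 km/s.
First burn Δv₁ = |v_p − v₁| = 0.98876 km/s.
Circular speed at r₂: v₂ = √(μ/r₂) = 1.36939 km/s.
Transfer-orbit speed at r₂: v_a = √[μ(2/r₂ − 1/a_t)] = 0.750709 km/s.
Second burn Δv₂ = |v₂ − v_a| = 0.61868 km/s.
Total Δv = Δv₁ + Δv₂ = 1.607 km/s.

Δv = 1.607 km/s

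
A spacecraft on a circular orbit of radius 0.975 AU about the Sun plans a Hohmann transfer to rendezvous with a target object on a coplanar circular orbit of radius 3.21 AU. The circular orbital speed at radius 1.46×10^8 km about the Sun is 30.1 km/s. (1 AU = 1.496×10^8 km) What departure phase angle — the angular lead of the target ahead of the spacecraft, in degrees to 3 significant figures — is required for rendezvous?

From the circular-orbit relation v² = μ/r at r = 1.46×10^8 km: μ = v²r = (30.1)² × 1.46×10^8 = 1.32277×10^11 km³/s².
In km: r₁ = 0.975 × 1.496×10^8 = 1.4586×10^8 km; r₂ = 3.21 × 1.496×10^8 = 4.80216×10^8 km.
The Hohmann ellipse has a_t = (r₁ + r₂)/2 = 3.13038×10^8 km.
The half-period of the transfer ellipse is t = π√(a_t³/μ) = 4.78413×10^7 s.
The target's mean motion on its circular orbit is ω₂ = √(μ/r₂³) = 3.45611×10^-8 rad/s.
Angle swept by the target during transfer: ω₂·t = 1.65345 rad = 94.74°.
The spacecraft traverses 180° on the transfer ellipse, so the target must lead by 180° − 94.74° = 85.3°.

φ = 85.3°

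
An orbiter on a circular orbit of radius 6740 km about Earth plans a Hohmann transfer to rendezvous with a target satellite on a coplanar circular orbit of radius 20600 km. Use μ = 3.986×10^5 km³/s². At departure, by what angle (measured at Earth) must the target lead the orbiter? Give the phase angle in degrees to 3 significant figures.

φ = 82.7°

Transfer-ellipse semi-major axis a_t = (r₁ + r₂)/2 = (6740 + 20600)/2 = 13670 km.
Transfer time t = π√(a_t³/μ) = 7953.06 s.
Target angular speed ω₂ = √(μ/r₂³) = 2.13534×10^-4 rad/s.
Angle swept by the target during transfer: ω₂·t = 1.69825 rad = 97.30°.
Arrival is 180° from departure on the ellipse, so φ = 180° − 97.30° = 82.7°.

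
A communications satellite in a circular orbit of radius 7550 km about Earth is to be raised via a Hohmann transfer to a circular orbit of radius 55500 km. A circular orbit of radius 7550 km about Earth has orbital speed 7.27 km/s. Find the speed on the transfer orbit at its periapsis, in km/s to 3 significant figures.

From the circular-orbit relation v² = μ/r at r = 7550 km: μ = v²r = (7.27)² × 7550 = 3.99039×10^5 km³/s².
Semi-major axis of the transfer orbit: a_t = (7550 + 55500)/2 = 31525 km.
At periapsis, r = 7550 km.
Applying v² = μ(2/r − 1/a_t): v = 9.646 km/s.

v = 9.65 km/s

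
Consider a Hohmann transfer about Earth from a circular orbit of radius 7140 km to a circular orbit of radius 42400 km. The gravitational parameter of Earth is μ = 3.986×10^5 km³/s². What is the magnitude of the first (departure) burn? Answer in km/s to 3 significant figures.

Semi-major axis of the transfer orbit: a_t = (7140 + 42400)/2 = 24770 km.
On the circular orbit at r = 7140 km, v_c = √(μ/r) = 7.472 km/s.
Vis-viva on the transfer ellipse at r = 7140 km gives v_t = √[μ(2/r − 1/a_t)] = 9.776 km/s.
Δv₁ = |v_t − v_c| = |9.776 − 7.472| = 2.304 km/s.

Δv₁ = 2.30 km/s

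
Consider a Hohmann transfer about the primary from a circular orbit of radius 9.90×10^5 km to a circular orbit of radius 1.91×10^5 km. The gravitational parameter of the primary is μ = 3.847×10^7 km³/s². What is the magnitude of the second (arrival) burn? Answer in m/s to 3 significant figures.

The Hohmann ellipse has a_t = (r₁ + r₂)/2 = 5.905×10^5 km.
On the circular orbit at r = 1.910×10^5 km, v_c = √(μ/r) = 14.192 km/s.
Vis-viva on the transfer ellipse at r = 1.910×10^5 km gives v_t = √[μ(2/r − 1/a_t)] = 18.376 km/s.
Δv₂ = |v_t − v_c| = |18.376 − 14.192| = 4.184 km/s.

Δv₂ = 4180 m/s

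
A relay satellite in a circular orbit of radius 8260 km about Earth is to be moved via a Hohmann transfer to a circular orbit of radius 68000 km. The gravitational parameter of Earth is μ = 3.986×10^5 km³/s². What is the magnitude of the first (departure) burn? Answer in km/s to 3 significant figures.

Δv₁ = 2.33 km/s

The Hohmann ellipse has a_t = (r₁ + r₂)/2 = 38130 km.
Circular speed at r = 8260 km: v_c = √(μ/r) = 6.947 km/s.
Vis-viva on the transfer ellipse at r = 8260 km gives v_t = √[μ(2/r − 1/a_t)] = 9.277 km/s.
Δv₁ = |v_t − v_c| = |9.277 − 6.947| = 2.330 km/s.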